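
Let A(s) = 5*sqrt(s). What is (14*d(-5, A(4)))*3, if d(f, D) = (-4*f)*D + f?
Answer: 8190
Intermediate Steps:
d(f, D) = f - 4*D*f (d(f, D) = -4*D*f + f = f - 4*D*f)
(14*d(-5, A(4)))*3 = (14*(-5*(1 - 20*sqrt(4))))*3 = (14*(-5*(1 - 20*2)))*3 = (14*(-5*(1 - 4*10)))*3 = (14*(-5*(1 - 40)))*3 = (14*(-5*(-39)))*3 = (14*195)*3 = 2730*3 = 8190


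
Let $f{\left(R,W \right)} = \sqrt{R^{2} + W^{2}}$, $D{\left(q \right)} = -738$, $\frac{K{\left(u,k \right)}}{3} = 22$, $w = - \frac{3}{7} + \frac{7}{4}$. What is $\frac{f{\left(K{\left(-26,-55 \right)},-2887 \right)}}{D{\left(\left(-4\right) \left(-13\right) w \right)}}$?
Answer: $- \frac{5 \sqrt{333565}}{738} \approx -3.9129$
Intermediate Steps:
$w = \frac{37}{28}$ ($w = \left(-3\right) \frac{1}{7} + 7 \cdot \frac{1}{4} = - \frac{3}{7} + \frac{7}{4} = \frac{37}{28} \approx 1.3214$)
$K{\left(u,k \right)} = 66$ ($K{\left(u,k \right)} = 3 \cdot 22 = 66$)
$\frac{f{\left(K{\left(-26,-55 \right)},-2887 \right)}}{D{\left(\left(-4\right) \left(-13\right) w \right)}} = \frac{\sqrt{66^{2} + \left(-2887\right)^{2}}}{-738} = \sqrt{4356 + 8334769} \left(- \frac{1}{738}\right) = \sqrt{8339125} \left(- \frac{1}{738}\right) = 5 \sqrt{333565} \left(- \frac{1}{738}\right) = - \frac{5 \sqrt{333565}}{738}$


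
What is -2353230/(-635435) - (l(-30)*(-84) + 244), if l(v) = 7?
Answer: 44188574/127087 ≈ 347.70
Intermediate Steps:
-2353230/(-635435) - (l(-30)*(-84) + 244) = -2353230/(-635435) - (7*(-84) + 244) = -2353230*(-1/635435) - (-588 + 244) = 470646/127087 - 1*(-344) = 470646/127087 + 344 = 44188574/127087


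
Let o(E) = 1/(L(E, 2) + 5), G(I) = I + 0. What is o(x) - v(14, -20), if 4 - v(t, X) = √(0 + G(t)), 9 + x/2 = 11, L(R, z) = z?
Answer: -27/7 + √14 ≈ -0.11549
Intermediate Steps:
x = 4 (x = -18 + 2*11 = -18 + 22 = 4)
G(I) = I
o(E) = ⅐ (o(E) = 1/(2 + 5) = 1/7 = ⅐)
v(t, X) = 4 - √t (v(t, X) = 4 - √(0 + t) = 4 - √t)
o(x) - v(14, -20) = ⅐ - (4 - √14) = ⅐ + (-4 + √14) = -27/7 + √14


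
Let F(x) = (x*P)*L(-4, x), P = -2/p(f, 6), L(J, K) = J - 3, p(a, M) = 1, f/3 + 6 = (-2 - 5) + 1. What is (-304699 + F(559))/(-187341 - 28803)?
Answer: 296873/216144 ≈ 1.3735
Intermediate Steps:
f = -36 (f = -18 + 3*((-2 - 5) + 1) = -18 + 3*(-7 + 1) = -18 + 3*(-6) = -18 - 18 = -36)
L(J, K) = -3 + J
P = -2 (P = -2/1 = -2*1 = -2)
F(x) = 14*x (F(x) = (x*(-2))*(-3 - 4) = -2*x*(-7) = 14*x)
(-304699 + F(559))/(-187341 - 28803) = (-304699 + 14*559)/(-187341 - 28803) = (-304699 + 7826)/(-216144) = -296873*(-1/216144) = 296873/216144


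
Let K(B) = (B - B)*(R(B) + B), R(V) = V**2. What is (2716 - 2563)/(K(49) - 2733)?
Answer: -51/911 ≈ -0.055982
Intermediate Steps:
K(B) = 0 (K(B) = (B - B)*(B**2 + B) = 0*(B + B**2) = 0)
(2716 - 2563)/(K(49) - 2733) = (2716 - 2563)/(0 - 2733) = 153/(-2733) = 153*(-1/2733) = -51/911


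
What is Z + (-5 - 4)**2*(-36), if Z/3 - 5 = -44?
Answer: -3033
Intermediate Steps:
Z = -117 (Z = 15 + 3*(-44) = 15 - 132 = -117)
Z + (-5 - 4)**2*(-36) = -117 + (-5 - 4)**2*(-36) = -117 + (-9)**2*(-36) = -117 + 81*(-36) = -117 - 2916 = -3033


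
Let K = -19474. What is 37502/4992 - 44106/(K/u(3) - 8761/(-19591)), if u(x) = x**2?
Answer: 26563019411779/952064967360 ≈ 27.900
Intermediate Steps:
37502/4992 - 44106/(K/u(3) - 8761/(-19591)) = 37502/4992 - 44106/(-19474/(3**2) - 8761/(-19591)) = 37502*(1/4992) - 44106/(-19474/9 - 8761*(-1/19591)) = 18751/2496 - 44106/(-19474*1/9 + 8761/19591) = 18751/2496 - 44106/(-19474/9 + 8761/19591) = 18751/2496 - 44106/(-381436285/176319) = 18751/2496 - 44106*(-176319/381436285) = 18751/2496 + 7776725814/381436285 = 26563019411779/952064967360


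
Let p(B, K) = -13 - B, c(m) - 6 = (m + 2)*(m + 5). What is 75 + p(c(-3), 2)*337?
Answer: -5654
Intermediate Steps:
c(m) = 6 + (2 + m)*(5 + m) (c(m) = 6 + (m + 2)*(m + 5) = 6 + (2 + m)*(5 + m))
75 + p(c(-3), 2)*337 = 75 + (-13 - (16 + (-3)² + 7*(-3)))*337 = 75 + (-13 - (16 + 9 - 21))*337 = 75 + (-13 - 1*4)*337 = 75 + (-13 - 4)*337 = 75 - 17*337 = 75 - 5729 = -5654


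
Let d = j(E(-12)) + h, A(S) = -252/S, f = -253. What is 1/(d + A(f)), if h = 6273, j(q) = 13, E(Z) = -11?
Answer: 253/1590610 ≈ 0.00015906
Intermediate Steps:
d = 6286 (d = 13 + 6273 = 6286)
1/(d + A(f)) = 1/(6286 - 252/(-253)) = 1/(6286 - 252*(-1/253)) = 1/(6286 + 252/253) = 1/(1590610/253) = 253/1590610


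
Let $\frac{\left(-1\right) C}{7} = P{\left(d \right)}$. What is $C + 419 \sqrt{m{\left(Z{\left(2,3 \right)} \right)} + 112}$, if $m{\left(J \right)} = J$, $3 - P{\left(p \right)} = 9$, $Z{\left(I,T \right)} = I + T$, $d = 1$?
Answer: $42 + 1257 \sqrt{13} \approx 4574.2$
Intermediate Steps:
$P{\left(p \right)} = -6$ ($P{\left(p \right)} = 3 - 9 = -6$)
$C = 42$ ($C = \left(-7\right) \left(-6\right) = 42$)
$C + 419 \sqrt{m{\left(Z{\left(2,3 \right)} \right)} + 112} = 42 + 419 \sqrt{\left(2 + 3\right) + 112} = 42 + 419 \sqrt{5 + 112} = 42 + 419 \sqrt{117} = 42 + 419 \cdot 3 \sqrt{13} = 42 + 1257 \sqrt{13}$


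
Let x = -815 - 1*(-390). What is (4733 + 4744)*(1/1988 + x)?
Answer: -8007107823/1988 ≈ -4.0277e+6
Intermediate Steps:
x = -425 (x = -815 + 390 = -425)
(4733 + 4744)*(1/1988 + x) = (4733 + 4744)*(1/1988 - 425) = 9477*(1/1988 - 425) = 9477*(-844899/1988) = -8007107823/1988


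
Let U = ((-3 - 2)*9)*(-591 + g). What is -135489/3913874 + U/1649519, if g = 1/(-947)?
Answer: -113073707996337/6113841021695882 ≈ -0.018495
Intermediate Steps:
g = -1/947 ≈ -0.0010560
U = 25185510/947 (U = ((-3 - 2)*9)*(-591 - 1/947) = -5*9*(-559678/947) = -45*(-559678/947) = 25185510/947 ≈ 26595.)
-135489/3913874 + U/1649519 = -135489/3913874 + (25185510/947)/1649519 = -135489*1/3913874 + (25185510/947)*(1/1649519) = -135489/3913874 + 25185510/1562094493 = -113073707996337/6113841021695882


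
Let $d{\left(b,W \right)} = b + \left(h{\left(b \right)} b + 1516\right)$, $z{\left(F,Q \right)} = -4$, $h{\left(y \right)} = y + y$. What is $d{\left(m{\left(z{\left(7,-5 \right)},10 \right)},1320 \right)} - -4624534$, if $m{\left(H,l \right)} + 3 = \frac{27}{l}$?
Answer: $\frac{115651247}{25} \approx 4.626 \cdot 10^{6}$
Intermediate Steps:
$h{\left(y \right)} = 2 y$
$m{\left(H,l \right)} = -3 + \frac{27}{l}$
$d{\left(b,W \right)} = 1516 + b + 2 b^{2}$ ($d{\left(b,W \right)} = b + \left(2 b b + 1516\right) = b + \left(2 b^{2} + 1516\right) = b + \left(1516 + 2 b^{2}\right) = 1516 + b + 2 b^{2}$)
$d{\left(m{\left(z{\left(7,-5 \right)},10 \right)},1320 \right)} - -4624534 = \left(1516 - \left(3 - \frac{27}{10}\right) + 2 \left(-3 + \frac{27}{10}\right)^{2}\right) - -4624534 = \left(1516 + \left(-3 + 27 \cdot \frac{1}{10}\right) + 2 \left(-3 + 27 \cdot \frac{1}{10}\right)^{2}\right) + 4624534 = \left(1516 + \left(-3 + \frac{27}{10}\right) + 2 \left(-3 + \frac{27}{10}\right)^{2}\right) + 4624534 = \left(1516 - \frac{3}{10} + 2 \left(- \frac{3}{10}\right)^{2}\right) + 4624534 = \left(1516 - \frac{3}{10} + 2 \cdot \frac{9}{100}\right) + 4624534 = \left(1516 - \frac{3}{10} + \frac{9}{50}\right) + 4624534 = \frac{37897}{25} + 4624534 = \frac{115651247}{25}$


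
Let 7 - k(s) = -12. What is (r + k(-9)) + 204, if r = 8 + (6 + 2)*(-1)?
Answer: 223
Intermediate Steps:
k(s) = 19 (k(s) = 7 - 1*(-12) = 7 + 12 = 19)
r = 0 (r = 8 + 8*(-1) = 8 - 8 = 0)
(r + k(-9)) + 204 = (0 + 19) + 204 = 19 + 204 = 223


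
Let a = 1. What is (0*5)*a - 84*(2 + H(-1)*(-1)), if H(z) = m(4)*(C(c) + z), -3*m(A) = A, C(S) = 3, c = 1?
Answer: -392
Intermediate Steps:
m(A) = -A/3
H(z) = -4 - 4*z/3 (H(z) = (-⅓*4)*(3 + z) = -4*(3 + z)/3 = -4 - 4*z/3)
(0*5)*a - 84*(2 + H(-1)*(-1)) = (0*5)*1 - 84*(2 + (-4 - 4/3*(-1))*(-1)) = 0*1 - 84*(2 + (-4 + 4/3)*(-1)) = 0 - 84*(2 - 8/3*(-1)) = 0 - 84*(2 + 8/3) = 0 - 84*14/3 = 0 - 392 = -392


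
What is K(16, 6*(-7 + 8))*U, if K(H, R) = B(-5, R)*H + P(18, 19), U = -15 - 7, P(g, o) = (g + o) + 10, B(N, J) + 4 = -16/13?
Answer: 10494/13 ≈ 807.23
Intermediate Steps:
B(N, J) = -68/13 (B(N, J) = -4 - 16/13 = -68/13)
P(g, o) = 10 + g + o
U = -22
K(H, R) = 47 - 68*H/13 (K(H, R) = -68*H/13 + (10 + 18 + 19) = -68*H/13 + 47 = 47 - 68*H/13)
K(16, 6*(-7 + 8))*U = (47 - 68/13*16)*(-22) = (47 - 1088/13)*(-22) = -477/13*(-22) = 10494/13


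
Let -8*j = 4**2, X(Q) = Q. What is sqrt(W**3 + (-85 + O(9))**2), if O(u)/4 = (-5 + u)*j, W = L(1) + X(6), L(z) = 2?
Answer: sqrt(14201) ≈ 119.17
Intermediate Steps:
j = -2 (j = -1/8*4**2 = -1/8*16 = -2)
W = 8 (W = 2 + 6 = 8)
O(u) = 40 - 8*u (O(u) = 4*((-5 + u)*(-2)) = 4*(10 - 2*u) = 40 - 8*u)
sqrt(W**3 + (-85 + O(9))**2) = sqrt(8**3 + (-85 + (40 - 8*9))**2) = sqrt(512 + (-85 + (40 - 72))**2) = sqrt(512 + (-85 - 32)**2) = sqrt(512 + (-117)**2) = sqrt(512 + 13689) = sqrt(14201)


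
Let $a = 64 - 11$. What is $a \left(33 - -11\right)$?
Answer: $2332$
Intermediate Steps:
$a = 53$ ($a = 64 - 11 = 53$)
$a \left(33 - -11\right) = 53 \left(33 - -11\right) = 53 \left(33 + 11\right) = 53 \cdot 44 = 2332$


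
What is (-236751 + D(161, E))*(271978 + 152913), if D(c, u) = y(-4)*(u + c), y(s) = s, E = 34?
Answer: -100924784121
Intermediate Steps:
D(c, u) = -4*c - 4*u (D(c, u) = -4*(u + c) = -4*(c + u) = -4*c - 4*u)
(-236751 + D(161, E))*(271978 + 152913) = (-236751 + (-4*161 - 4*34))*(271978 + 152913) = (-236751 + (-644 - 136))*424891 = (-236751 - 780)*424891 = -237531*424891 = -100924784121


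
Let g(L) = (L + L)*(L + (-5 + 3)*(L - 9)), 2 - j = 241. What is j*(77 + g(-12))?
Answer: 153677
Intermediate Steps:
j = -239 (j = 2 - 1*241 = 2 - 241 = -239)
g(L) = 2*L*(18 - L) (g(L) = (2*L)*(L - 2*(-9 + L)) = (2*L)*(L + (18 - 2*L)) = (2*L)*(18 - L) = 2*L*(18 - L))
j*(77 + g(-12)) = -239*(77 + 2*(-12)*(18 - 1*(-12))) = -239*(77 + 2*(-12)*(18 + 12)) = -239*(77 + 2*(-12)*30) = -239*(77 - 720) = -239*(-643) = 153677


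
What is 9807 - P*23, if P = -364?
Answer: 18179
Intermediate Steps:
9807 - P*23 = 9807 - (-364)*23 = 9807 - 1*(-8372) = 9807 + 8372 = 18179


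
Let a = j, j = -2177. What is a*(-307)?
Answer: 668339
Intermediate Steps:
a = -2177
a*(-307) = -2177*(-307) = 668339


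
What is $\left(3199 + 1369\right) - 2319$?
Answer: $2249$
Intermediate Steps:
$\left(3199 + 1369\right) - 2319 = 4568 - 2319 = 2249$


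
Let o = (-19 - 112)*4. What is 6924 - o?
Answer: 7448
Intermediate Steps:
o = -524 (o = -131*4 = -524)
6924 - o = 6924 - 1*(-524) = 6924 + 524 = 7448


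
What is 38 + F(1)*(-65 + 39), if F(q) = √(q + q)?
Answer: 38 - 26*√2 ≈ 1.2304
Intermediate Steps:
F(q) = √2*√q (F(q) = √(2*q) = √2*√q)
38 + F(1)*(-65 + 39) = 38 + (√2*√1)*(-65 + 39) = 38 + (√2*1)*(-26) = 38 + √2*(-26) = 38 - 26*√2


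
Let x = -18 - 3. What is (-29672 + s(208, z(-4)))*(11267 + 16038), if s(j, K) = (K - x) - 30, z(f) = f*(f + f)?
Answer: -809565945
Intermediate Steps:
x = -21
z(f) = 2*f**2 (z(f) = f*(2*f) = 2*f**2)
s(j, K) = -9 + K (s(j, K) = (K - 1*(-21)) - 30 = (K + 21) - 30 = (21 + K) - 30 = -9 + K)
(-29672 + s(208, z(-4)))*(11267 + 16038) = (-29672 + (-9 + 2*(-4)**2))*(11267 + 16038) = (-29672 + (-9 + 2*16))*27305 = (-29672 + (-9 + 32))*27305 = (-29672 + 23)*27305 = -29649*27305 = -809565945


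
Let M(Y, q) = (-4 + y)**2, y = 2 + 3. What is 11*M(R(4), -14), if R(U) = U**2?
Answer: 11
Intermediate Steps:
y = 5
M(Y, q) = 1 (M(Y, q) = (-4 + 5)**2 = 1**2 = 1)
11*M(R(4), -14) = 11*1 = 11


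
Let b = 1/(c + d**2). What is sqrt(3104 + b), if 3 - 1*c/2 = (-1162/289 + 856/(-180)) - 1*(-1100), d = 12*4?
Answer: sqrt(8541268660511246)/1658822 ≈ 55.714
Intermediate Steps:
d = 48
c = -28304698/13005 (c = 6 - 2*((-1162/289 + 856/(-180)) - 1*(-1100)) = 6 - 2*((-1162*1/289 + 856*(-1/180)) + 1100) = 6 - 2*((-1162/289 - 214/45) + 1100) = 6 - 2*(-114136/13005 + 1100) = 6 - 2*14191364/13005 = 6 - 28382728/13005 = -28304698/13005 ≈ -2176.4)
b = 13005/1658822 (b = 1/(-28304698/13005 + 48**2) = 1/(-28304698/13005 + 2304) = 1/(1658822/13005) = 13005/1658822 ≈ 0.0078399)
sqrt(3104 + b) = sqrt(3104 + 13005/1658822) = sqrt(5148996493/1658822) = sqrt(8541268660511246)/1658822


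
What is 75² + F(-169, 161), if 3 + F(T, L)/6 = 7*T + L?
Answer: -525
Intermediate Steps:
F(T, L) = -18 + 6*L + 42*T (F(T, L) = -18 + 6*(7*T + L) = -18 + 6*(L + 7*T) = -18 + (6*L + 42*T) = -18 + 6*L + 42*T)
75² + F(-169, 161) = 75² + (-18 + 6*161 + 42*(-169)) = 5625 + (-18 + 966 - 7098) = 5625 - 6150 = -525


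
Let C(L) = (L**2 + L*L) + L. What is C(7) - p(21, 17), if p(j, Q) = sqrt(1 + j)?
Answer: 105 - sqrt(22) ≈ 100.31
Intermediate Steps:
C(L) = L + 2*L**2 (C(L) = (L**2 + L**2) + L = 2*L**2 + L = L + 2*L**2)
C(7) - p(21, 17) = 7*(1 + 2*7) - sqrt(1 + 21) = 7*(1 + 14) - sqrt(22) = 7*15 - sqrt(22) = 105 - sqrt(22)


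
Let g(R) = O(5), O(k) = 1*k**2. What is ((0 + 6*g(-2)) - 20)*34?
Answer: 4420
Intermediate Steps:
O(k) = k**2
g(R) = 25 (g(R) = 5**2 = 25)
((0 + 6*g(-2)) - 20)*34 = ((0 + 6*25) - 20)*34 = ((0 + 150) - 20)*34 = (150 - 20)*34 = 130*34 = 4420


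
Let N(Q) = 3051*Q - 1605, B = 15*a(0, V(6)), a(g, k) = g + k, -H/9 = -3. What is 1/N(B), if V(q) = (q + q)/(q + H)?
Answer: 11/165405 ≈ 6.6503e-5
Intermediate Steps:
H = 27 (H = -9*(-3) = 27)
V(q) = 2*q/(27 + q) (V(q) = (q + q)/(q + 27) = (2*q)/(27 + q) = 2*q/(27 + q))
B = 60/11 (B = 15*(0 + 2*6/(27 + 6)) = 15*(0 + 2*6/33) = 15*(0 + 2*6*(1/33)) = 15*(0 + 4/11) = 15*(4/11) = 60/11 ≈ 5.4545)
N(Q) = -1605 + 3051*Q
1/N(B) = 1/(-1605 + 3051*(60/11)) = 1/(-1605 + 183060/11) = 1/(165405/11) = 11/165405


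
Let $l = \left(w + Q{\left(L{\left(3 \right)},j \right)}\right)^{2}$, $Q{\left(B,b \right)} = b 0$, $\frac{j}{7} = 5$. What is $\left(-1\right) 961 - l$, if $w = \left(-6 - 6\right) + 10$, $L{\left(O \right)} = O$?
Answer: $-965$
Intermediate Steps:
$j = 35$ ($j = 7 \cdot 5 = 35$)
$Q{\left(B,b \right)} = 0$
$w = -2$ ($w = -12 + 10 = -2$)
$l = 4$ ($l = \left(-2 + 0\right)^{2} = \left(-2\right)^{2} = 4$)
$\left(-1\right) 961 - l = \left(-1\right) 961 - 4 = -961 - 4 = -965$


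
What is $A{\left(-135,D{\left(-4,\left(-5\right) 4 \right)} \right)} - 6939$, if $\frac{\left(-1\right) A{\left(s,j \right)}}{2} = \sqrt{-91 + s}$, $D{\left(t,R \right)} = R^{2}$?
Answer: $-6939 - 2 i \sqrt{226} \approx -6939.0 - 30.067 i$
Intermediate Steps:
$A{\left(s,j \right)} = - 2 \sqrt{-91 + s}$
$A{\left(-135,D{\left(-4,\left(-5\right) 4 \right)} \right)} - 6939 = - 2 \sqrt{-91 - 135} - 6939 = - 2 \sqrt{-226} - 6939 = - 2 i \sqrt{226} - 6939 = -6939 - 2 i \sqrt{226}$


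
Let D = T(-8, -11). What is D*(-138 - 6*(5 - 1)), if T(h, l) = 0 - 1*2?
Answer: 324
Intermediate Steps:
T(h, l) = -2 (T(h, l) = 0 - 2 = -2)
D = -2
D*(-138 - 6*(5 - 1)) = -2*(-138 - 6*(5 - 1)) = -2*(-138 - 6*4) = -2*(-138 - 24) = -2*(-162) = 324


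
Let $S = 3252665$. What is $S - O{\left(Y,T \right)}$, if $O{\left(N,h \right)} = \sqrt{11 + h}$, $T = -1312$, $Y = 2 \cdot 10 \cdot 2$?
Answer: $3252665 - i \sqrt{1301} \approx 3.2527 \cdot 10^{6} - 36.069 i$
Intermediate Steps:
$Y = 40$ ($Y = 20 \cdot 2 = 40$)
$S - O{\left(Y,T \right)} = 3252665 - \sqrt{11 - 1312} = 3252665 - \sqrt{-1301} = 3252665 - i \sqrt{1301}$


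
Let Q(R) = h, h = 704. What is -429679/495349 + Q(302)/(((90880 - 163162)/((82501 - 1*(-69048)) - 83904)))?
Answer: -11810303881699/17902408209 ≈ -659.71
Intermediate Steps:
Q(R) = 704
-429679/495349 + Q(302)/(((90880 - 163162)/((82501 - 1*(-69048)) - 83904))) = -429679/495349 + 704/(((90880 - 163162)/((82501 - 1*(-69048)) - 83904))) = -429679*1/495349 + 704/((-72282/((82501 + 69048) - 83904))) = -429679/495349 + 704/((-72282/(151549 - 83904))) = -429679/495349 + 704/((-72282/67645)) = -429679/495349 + 704/((-72282*1/67645)) = -429679/495349 + 704/(-72282/67645) = -429679/495349 + 704*(-67645/72282) = -429679/495349 - 23811040/36141 = -11810303881699/17902408209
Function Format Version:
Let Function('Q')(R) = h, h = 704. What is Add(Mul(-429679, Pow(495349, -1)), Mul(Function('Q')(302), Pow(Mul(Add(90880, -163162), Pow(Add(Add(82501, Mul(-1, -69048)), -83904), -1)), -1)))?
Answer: Rational(-11810303881699, 17902408209) ≈ -659.71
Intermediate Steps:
Function('Q')(R) = 704
Add(Mul(-429679, Pow(495349, -1)), Mul(Function('Q')(302), Pow(Mul(Add(90880, -163162), Pow(Add(Add(82501, Mul(-1, -69048)), -83904), -1)), -1))) = Add(Mul(-429679, Pow(495349, -1)), Mul(704, Pow(Mul(Add(90880, -163162), Pow(Add(Add(82501, Mul(-1, -69048)), -83904), -1)), -1))) = Add(Mul(-429679, Rational(1, 495349)), Mul(704, Pow(Mul(-72282, Pow(Add(Add(82501, 69048), -83904), -1)), -1))) = Add(Rational(-429679, 495349), Mul(704, Pow(Mul(-72282, Pow(Add(151549, -83904), -1)), -1))) = Add(Rational(-429679, 495349), Mul(704, Pow(Mul(-72282, Pow(67645, -1)), -1))) = Add(Rational(-429679, 495349), Mul(704, Pow(Mul(-72282, Rational(1, 67645)), -1))) = Add(Rational(-429679, 495349), Mul(704, Pow(Rational(-72282, 67645), -1))) = Add(Rational(-429679, 495349), Mul(704, Rational(-67645, 72282))) = Add(Rational(-429679, 495349), Rational(-23811040, 36141)) = Rational(-11810303881699, 17902408209)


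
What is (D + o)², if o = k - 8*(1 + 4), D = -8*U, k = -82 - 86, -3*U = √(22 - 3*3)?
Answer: 390208/9 - 3328*√13/3 ≈ 39357.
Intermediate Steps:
U = -√13/3 (U = -√(22 - 3*3)/3 = -√(22 - 9)/3 = -√13/3 ≈ -1.2019)
k = -168
D = 8*√13/3 (D = -(-8)*√13/3 = 8*√13/3 ≈ 9.6148)
o = -208 (o = -168 - 8*(1 + 4) = -168 - 8*5 = -168 - 1*40 = -168 - 40 = -208)
(D + o)² = (8*√13/3 - 208)² = (-208 + 8*√13/3)²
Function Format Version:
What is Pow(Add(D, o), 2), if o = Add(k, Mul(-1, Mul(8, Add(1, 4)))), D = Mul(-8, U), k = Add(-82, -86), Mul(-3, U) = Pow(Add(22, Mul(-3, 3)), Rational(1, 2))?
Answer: Add(Rational(390208, 9), Mul(Rational(-3328, 3), Pow(13, Rational(1, 2)))) ≈ 39357.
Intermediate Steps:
U = Mul(Rational(-1, 3), Pow(13, Rational(1, 2))) (U = Mul(Rational(-1, 3), Pow(Add(22, Mul(-3, 3)), Rational(1, 2))) = Mul(Rational(-1, 3), Pow(Add(22, -9), Rational(1, 2))) = Mul(Rational(-1, 3), Pow(13, Rational(1, 2))) ≈ -1.2019)
k = -168
D = Mul(Rational(8, 3), Pow(13, Rational(1, 2))) (D = Mul(-8, Mul(Rational(-1, 3), Pow(13, Rational(1, 2)))) = Mul(Rational(8, 3), Pow(13, Rational(1, 2))) ≈ 9.6148)
o = -208 (o = Add(-168, Mul(-1, Mul(8, Add(1, 4)))) = Add(-168, Mul(-1, Mul(8, 5))) = Add(-168, Mul(-1, 40)) = Add(-168, -40) = -208)
Pow(Add(D, o), 2) = Pow(Add(Mul(Rational(8, 3), Pow(13, Rational(1, 2))), -208), 2) = Pow(Add(-208, Mul(Rational(8, 3), Pow(13, Rational(1, 2)))), 2)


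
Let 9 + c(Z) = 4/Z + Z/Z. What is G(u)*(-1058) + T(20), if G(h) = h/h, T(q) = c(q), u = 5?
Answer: -5329/5 ≈ -1065.8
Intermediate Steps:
c(Z) = -8 + 4/Z (c(Z) = -9 + (4/Z + Z/Z) = -9 + (4/Z + 1) = -9 + (1 + 4/Z) = -8 + 4/Z)
T(q) = -8 + 4/q
G(h) = 1
G(u)*(-1058) + T(20) = 1*(-1058) + (-8 + 4/20) = -1058 + (-8 + 4*(1/20)) = -1058 + (-8 + ⅕) = -1058 - 39/5 = -5329/5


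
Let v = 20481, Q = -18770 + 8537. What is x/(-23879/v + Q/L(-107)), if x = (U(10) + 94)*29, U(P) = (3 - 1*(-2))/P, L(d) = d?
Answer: 12011430627/414054040 ≈ 29.009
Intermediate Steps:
Q = -10233
U(P) = 5/P (U(P) = (3 + 2)/P = 5/P)
x = 5481/2 (x = (5/10 + 94)*29 = (5*(⅒) + 94)*29 = (½ + 94)*29 = (189/2)*29 = 5481/2 ≈ 2740.5)
x/(-23879/v + Q/L(-107)) = 5481/(2*(-23879/20481 - 10233/(-107))) = 5481/(2*(-23879*1/20481 - 10233*(-1/107))) = 5481/(2*(-23879/20481 + 10233/107)) = 5481/(2*(207027020/2191467)) = (5481/2)*(2191467/207027020) = 12011430627/414054040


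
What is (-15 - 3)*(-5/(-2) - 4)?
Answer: 27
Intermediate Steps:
(-15 - 3)*(-5/(-2) - 4) = -18*(-5*(-½) - 4) = -18*(5/2 - 4) = -18*(-3/2) = 27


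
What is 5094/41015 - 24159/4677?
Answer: -322352249/63942385 ≈ -5.0413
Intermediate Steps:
5094/41015 - 24159/4677 = 5094*(1/41015) - 24159*1/4677 = 5094/41015 - 8053/1559 = -322352249/63942385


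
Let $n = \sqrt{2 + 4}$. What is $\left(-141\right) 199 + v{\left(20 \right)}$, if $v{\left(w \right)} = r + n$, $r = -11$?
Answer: $-28070 + \sqrt{6} \approx -28068.0$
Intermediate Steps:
$n = \sqrt{6} \approx 2.4495$
$v{\left(w \right)} = -11 + \sqrt{6}$
$\left(-141\right) 199 + v{\left(20 \right)} = \left(-141\right) 199 - \left(11 - \sqrt{6}\right) = -28059 - \left(11 - \sqrt{6}\right) = -28070 + \sqrt{6}$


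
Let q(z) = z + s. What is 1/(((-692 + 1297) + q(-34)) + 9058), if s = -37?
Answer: 1/9592 ≈ 0.00010425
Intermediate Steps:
q(z) = -37 + z (q(z) = z - 37 = -37 + z)
1/(((-692 + 1297) + q(-34)) + 9058) = 1/(((-692 + 1297) + (-37 - 34)) + 9058) = 1/((605 - 71) + 9058) = 1/(534 + 9058) = 1/9592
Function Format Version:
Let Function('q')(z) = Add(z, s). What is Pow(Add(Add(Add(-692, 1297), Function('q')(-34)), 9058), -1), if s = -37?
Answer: Rational(1, 9592) ≈ 0.00010425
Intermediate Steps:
Function('q')(z) = Add(-37, z) (Function('q')(z) = Add(z, -37) = Add(-37, z))
Pow(Add(Add(Add(-692, 1297), Function('q')(-34)), 9058), -1) = Pow(Add(Add(Add(-692, 1297), Add(-37, -34)), 9058), -1) = Pow(Add(Add(605, -71), 9058), -1) = Pow(Add(534, 9058), -1) = Pow(9592, -1) = Rational(1, 9592)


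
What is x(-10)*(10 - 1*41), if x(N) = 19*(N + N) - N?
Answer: 11470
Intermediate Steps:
x(N) = 37*N (x(N) = 19*(2*N) - N = 38*N - N = 37*N)
x(-10)*(10 - 1*41) = (37*(-10))*(10 - 1*41) = -370*(10 - 41) = -370*(-31) = 11470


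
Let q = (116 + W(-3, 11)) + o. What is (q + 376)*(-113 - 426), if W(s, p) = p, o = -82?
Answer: -226919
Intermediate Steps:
q = 45 (q = (116 + 11) - 82 = 127 - 82 = 45)
(q + 376)*(-113 - 426) = (45 + 376)*(-113 - 426) = 421*(-539) = -226919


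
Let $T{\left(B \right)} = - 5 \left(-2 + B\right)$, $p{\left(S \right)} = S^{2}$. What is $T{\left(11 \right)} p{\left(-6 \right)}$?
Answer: $-1620$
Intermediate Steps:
$T{\left(B \right)} = 10 - 5 B$
$T{\left(11 \right)} p{\left(-6 \right)} = \left(10 - 55\right) \left(-6\right)^{2} = \left(10 - 55\right) 36 = \left(-45\right) 36 = -1620$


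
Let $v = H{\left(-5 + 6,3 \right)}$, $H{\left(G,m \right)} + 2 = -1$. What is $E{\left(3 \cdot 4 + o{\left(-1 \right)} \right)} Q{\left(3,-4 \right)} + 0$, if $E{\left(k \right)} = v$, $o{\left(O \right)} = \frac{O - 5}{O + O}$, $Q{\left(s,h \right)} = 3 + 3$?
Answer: $-18$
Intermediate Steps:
$Q{\left(s,h \right)} = 6$
$o{\left(O \right)} = \frac{-5 + O}{2 O}$
$H{\left(G,m \right)} = -3$ ($H{\left(G,m \right)} = -2 - 1 = -3$)
$v = -3$
$E{\left(k \right)} = -3$
$E{\left(3 \cdot 4 + o{\left(-1 \right)} \right)} Q{\left(3,-4 \right)} + 0 = \left(-3\right) 6 + 0 = -18 + 0 = -18$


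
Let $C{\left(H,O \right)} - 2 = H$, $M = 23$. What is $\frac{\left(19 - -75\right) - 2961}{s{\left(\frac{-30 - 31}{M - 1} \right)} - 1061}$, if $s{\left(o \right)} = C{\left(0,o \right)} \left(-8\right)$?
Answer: $\frac{2867}{1077} \approx 2.662$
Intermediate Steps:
$C{\left(H,O \right)} = 2 + H$
$s{\left(o \right)} = -16$ ($s{\left(o \right)} = \left(2 + 0\right) \left(-8\right) = 2 \left(-8\right) = -16$)
$\frac{\left(19 - -75\right) - 2961}{s{\left(\frac{-30 - 31}{M - 1} \right)} - 1061} = \frac{\left(19 - -75\right) - 2961}{-16 - 1061} = \frac{\left(19 + 75\right) - 2961}{-1077} = \left(94 - 2961\right) \left(- \frac{1}{1077}\right) = \left(-2867\right) \left(- \frac{1}{1077}\right) = \frac{2867}{1077}$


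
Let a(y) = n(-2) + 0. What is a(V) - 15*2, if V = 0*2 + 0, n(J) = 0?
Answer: -30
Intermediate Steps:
V = 0 (V = 0 + 0 = 0)
a(y) = 0 (a(y) = 0 + 0 = 0)
a(V) - 15*2 = 0 - 15*2 = 0 - 30 = -30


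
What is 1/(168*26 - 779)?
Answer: 1/3589 ≈ 0.00027863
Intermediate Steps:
1/(168*26 - 779) = 1/(4368 - 779) = 1/3589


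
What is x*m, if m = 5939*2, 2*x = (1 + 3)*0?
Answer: 0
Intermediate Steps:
x = 0 (x = ((1 + 3)*0)/2 = (4*0)/2 = (1/2)*0 = 0)
m = 11878
x*m = 0*11878 = 0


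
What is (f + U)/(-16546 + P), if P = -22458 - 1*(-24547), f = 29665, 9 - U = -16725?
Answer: -46399/14457 ≈ -3.2094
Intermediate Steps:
U = 16734 (U = 9 - 1*(-16725) = 9 + 16725 = 16734)
P = 2089 (P = -22458 + 24547 = 2089)
(f + U)/(-16546 + P) = (29665 + 16734)/(-16546 + 2089) = 46399/(-14457) = 46399*(-1/14457) = -46399/14457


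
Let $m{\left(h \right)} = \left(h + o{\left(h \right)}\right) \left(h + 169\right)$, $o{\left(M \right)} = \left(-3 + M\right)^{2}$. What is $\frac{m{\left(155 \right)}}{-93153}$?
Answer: $- \frac{2511972}{31051} \approx -80.898$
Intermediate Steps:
$m{\left(h \right)} = \left(169 + h\right) \left(h + \left(-3 + h\right)^{2}\right)$ ($m{\left(h \right)} = \left(h + \left(-3 + h\right)^{2}\right) \left(h + 169\right) = \left(h + \left(-3 + h\right)^{2}\right) \left(169 + h\right) = \left(169 + h\right) \left(h + \left(-3 + h\right)^{2}\right)$)
$\frac{m{\left(155 \right)}}{-93153} = \frac{1521 + 155^{3} - 129580 + 164 \cdot 155^{2}}{-93153} = \left(1521 + 3723875 - 129580 + 164 \cdot 24025\right) \left(- \frac{1}{93153}\right) = \left(1521 + 3723875 - 129580 + 3940100\right) \left(- \frac{1}{93153}\right) = 7535916 \left(- \frac{1}{93153}\right) = - \frac{2511972}{31051}$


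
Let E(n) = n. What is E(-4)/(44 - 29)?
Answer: -4/15 ≈ -0.26667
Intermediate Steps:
E(-4)/(44 - 29) = -4/(44 - 29) = -4/15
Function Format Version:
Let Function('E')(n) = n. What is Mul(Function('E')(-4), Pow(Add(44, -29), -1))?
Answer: Rational(-4, 15) ≈ -0.26667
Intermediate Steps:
Mul(Function('E')(-4), Pow(Add(44, -29), -1)) = Mul(-4, Pow(Add(44, -29), -1)) = Mul(-4, Pow(15, -1)) = Mul(-4, Rational(1, 15)) = Rational(-4, 15)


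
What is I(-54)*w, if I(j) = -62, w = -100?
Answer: 6200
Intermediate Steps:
I(-54)*w = -62*(-100) = 6200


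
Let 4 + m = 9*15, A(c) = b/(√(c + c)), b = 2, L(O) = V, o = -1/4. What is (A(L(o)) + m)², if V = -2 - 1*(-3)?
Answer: (131 + √2)² ≈ 17534.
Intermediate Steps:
o = -¼ (o = -1*¼ = -¼ ≈ -0.25000)
V = 1 (V = -2 + 3 = 1)
L(O) = 1
A(c) = √2/√c (A(c) = 2/(√(c + c)) = 2/(√(2*c)) = 2/((√2*√c)) = 2*(√2/(2*√c)) = √2/√c)
m = 131 (m = -4 + 9*15 = -4 + 135 = 131)
(A(L(o)) + m)² = (√2/√1 + 131)² = (√2*1 + 131)² = (√2 + 131)² = (131 + √2)²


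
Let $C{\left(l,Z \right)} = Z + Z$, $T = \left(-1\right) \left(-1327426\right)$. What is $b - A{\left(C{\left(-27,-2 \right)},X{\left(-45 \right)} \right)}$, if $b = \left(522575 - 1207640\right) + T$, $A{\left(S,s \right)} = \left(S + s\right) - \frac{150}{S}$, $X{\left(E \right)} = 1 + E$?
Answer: $\frac{1284743}{2} \approx 6.4237 \cdot 10^{5}$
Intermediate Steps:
$T = 1327426$
$C{\left(l,Z \right)} = 2 Z$
$A{\left(S,s \right)} = S + s - \frac{150}{S}$
$b = 642361$ ($b = \left(522575 - 1207640\right) + 1327426 = -685065 + 1327426 = 642361$)
$b - A{\left(C{\left(-27,-2 \right)},X{\left(-45 \right)} \right)} = 642361 - \left(2 \left(-2\right) + \left(1 - 45\right) - \frac{150}{2 \left(-2\right)}\right) = 642361 - \left(-4 - 44 - \frac{150}{-4}\right) = 642361 - \left(-4 - 44 - - \frac{75}{2}\right) = 642361 - \left(-4 - 44 + \frac{75}{2}\right) = 642361 - - \frac{21}{2} = 642361 + \frac{21}{2} = \frac{1284743}{2}$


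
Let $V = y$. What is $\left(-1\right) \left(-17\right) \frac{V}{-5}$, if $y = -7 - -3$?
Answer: $\frac{68}{5} \approx 13.6$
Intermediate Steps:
$y = -4$ ($y = -7 + 3 = -4$)
$V = -4$
$\left(-1\right) \left(-17\right) \frac{V}{-5} = \left(-1\right) \left(-17\right) \left(- \frac{4}{-5}\right) = 17 \left(\left(-4\right) \left(- \frac{1}{5}\right)\right) = 17 \cdot \frac{4}{5} = \frac{68}{5}$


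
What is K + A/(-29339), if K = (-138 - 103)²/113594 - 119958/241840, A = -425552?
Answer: 2925724832030463/201497119768360 ≈ 14.520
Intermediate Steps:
K = 104949997/6867893240 (K = (-241)²*(1/113594) - 119958*1/241840 = 58081*(1/113594) - 59979/120920 = 58081/113594 - 59979/120920 = 104949997/6867893240 ≈ 0.015281)
K + A/(-29339) = 104949997/6867893240 - 425552/(-29339) = 104949997/6867893240 - 425552*(-1/29339) = 104949997/6867893240 + 425552/29339 = 2925724832030463/201497119768360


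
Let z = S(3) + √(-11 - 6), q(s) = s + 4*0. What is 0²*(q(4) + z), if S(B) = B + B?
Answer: 0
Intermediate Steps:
q(s) = s (q(s) = s + 0 = s)
S(B) = 2*B
z = 6 + I*√17 (z = 2*3 + √(-11 - 6) = 6 + √(-17) = 6 + I*√17 ≈ 6.0 + 4.1231*I)
0²*(q(4) + z) = 0²*(4 + (6 + I*√17)) = 0*(10 + I*√17) = 0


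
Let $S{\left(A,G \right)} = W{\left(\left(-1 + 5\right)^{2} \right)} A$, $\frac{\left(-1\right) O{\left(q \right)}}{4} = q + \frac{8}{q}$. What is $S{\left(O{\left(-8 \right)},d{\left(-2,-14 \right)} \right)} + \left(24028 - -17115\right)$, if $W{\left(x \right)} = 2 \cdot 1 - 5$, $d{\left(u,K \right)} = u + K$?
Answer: $41035$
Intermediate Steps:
$O{\left(q \right)} = - \frac{32}{q} - 4 q$ ($O{\left(q \right)} = - 4 \left(q + \frac{8}{q}\right) = - \frac{32}{q} - 4 q$)
$d{\left(u,K \right)} = K + u$
$W{\left(x \right)} = -3$ ($W{\left(x \right)} = 2 - 5 = -3$)
$S{\left(A,G \right)} = - 3 A$
$S{\left(O{\left(-8 \right)},d{\left(-2,-14 \right)} \right)} + \left(24028 - -17115\right) = - 3 \left(- \frac{32}{-8} - -32\right) + \left(24028 - -17115\right) = - 3 \left(\left(-32\right) \left(- \frac{1}{8}\right) + 32\right) + \left(24028 + 17115\right) = - 3 \left(4 + 32\right) + 41143 = \left(-3\right) 36 + 41143 = -108 + 41143 = 41035$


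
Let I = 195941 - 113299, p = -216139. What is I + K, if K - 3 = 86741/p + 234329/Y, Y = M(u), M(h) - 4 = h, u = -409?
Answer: 7183754334439/87536295 ≈ 82066.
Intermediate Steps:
M(h) = 4 + h
I = 82642
Y = -405 (Y = 4 - 409 = -405)
K = -50420156951/87536295 (K = 3 + (86741/(-216139) + 234329/(-405)) = 3 + (86741*(-1/216139) + 234329*(-1/405)) = 3 + (-86741/216139 - 234329/405) = 3 - 50682765836/87536295 = -50420156951/87536295 ≈ -575.99)
I + K = 82642 - 50420156951/87536295 = 7183754334439/87536295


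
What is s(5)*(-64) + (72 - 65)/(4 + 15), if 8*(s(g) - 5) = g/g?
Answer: -6225/19 ≈ -327.63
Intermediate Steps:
s(g) = 41/8 (s(g) = 5 + (g/g)/8 = 5 + (⅛)*1 = 5 + ⅛ = 41/8)
s(5)*(-64) + (72 - 65)/(4 + 15) = (41/8)*(-64) + (72 - 65)/(4 + 15) = -328 + 7/19 = -6225/19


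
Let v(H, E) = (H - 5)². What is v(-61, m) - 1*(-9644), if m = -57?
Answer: 14000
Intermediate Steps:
v(H, E) = (-5 + H)²
v(-61, m) - 1*(-9644) = (-5 - 61)² - 1*(-9644) = (-66)² + 9644 = 4356 + 9644 = 14000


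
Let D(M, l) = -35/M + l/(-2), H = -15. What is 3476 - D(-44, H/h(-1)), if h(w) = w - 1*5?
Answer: 38241/11 ≈ 3476.5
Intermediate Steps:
h(w) = -5 + w (h(w) = w - 5 = -5 + w)
D(M, l) = -35/M - l/2 (D(M, l) = -35/M + l*(-1/2) = -35/M - l/2)
3476 - D(-44, H/h(-1)) = 3476 - (-35/(-44) - (-15)/(2*(-5 - 1))) = 3476 - (-35*(-1/44) - (-15)/(2*(-6))) = 3476 - (35/44 - (-15)*(-1)/(2*6)) = 3476 - (35/44 - 1/2*5/2) = 3476 - (35/44 - 5/4) = 3476 - 1*(-5/11) = 3476 + 5/11 = 38241/11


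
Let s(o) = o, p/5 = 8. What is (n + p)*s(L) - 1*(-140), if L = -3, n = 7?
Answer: -1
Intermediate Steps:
p = 40 (p = 5*8 = 40)
(n + p)*s(L) - 1*(-140) = (7 + 40)*(-3) - 1*(-140) = 47*(-3) + 140 = -141 + 140 = -1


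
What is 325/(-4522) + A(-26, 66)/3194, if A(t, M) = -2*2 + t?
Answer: -586855/7221634 ≈ -0.081263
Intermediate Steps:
A(t, M) = -4 + t
325/(-4522) + A(-26, 66)/3194 = 325/(-4522) + (-4 - 26)/3194 = 325*(-1/4522) - 30*1/3194 = -325/4522 - 15/1597 = -586855/7221634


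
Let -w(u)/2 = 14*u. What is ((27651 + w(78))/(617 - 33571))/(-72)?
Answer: 8489/790896 ≈ 0.010733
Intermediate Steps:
w(u) = -28*u
((27651 + w(78))/(617 - 33571))/(-72) = ((27651 - 28*78)/(617 - 33571))/(-72) = ((27651 - 2184)/(-32954))*(-1/72) = (25467*(-1/32954))*(-1/72) = -25467/32954*(-1/72) = 8489/790896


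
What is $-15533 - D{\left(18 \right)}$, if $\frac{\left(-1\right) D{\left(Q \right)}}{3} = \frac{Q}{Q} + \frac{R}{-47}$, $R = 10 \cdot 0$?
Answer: $-15530$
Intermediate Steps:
$R = 0$
$D{\left(Q \right)} = -3$ ($D{\left(Q \right)} = - 3 \left(\frac{Q}{Q} + \frac{0}{-47}\right) = - 3 \left(1 + 0 \left(- \frac{1}{47}\right)\right) = - 3 \left(1 + 0\right) = \left(-3\right) 1 = -3$)
$-15533 - D{\left(18 \right)} = -15533 - -3 = -15533 + 3 = -15530$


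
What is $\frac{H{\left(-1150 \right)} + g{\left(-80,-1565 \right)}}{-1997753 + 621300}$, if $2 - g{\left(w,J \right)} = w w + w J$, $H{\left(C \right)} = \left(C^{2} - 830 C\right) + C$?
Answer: $- \frac{2144252}{1376453} \approx -1.5578$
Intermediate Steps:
$H{\left(C \right)} = C^{2} - 829 C$
$g{\left(w,J \right)} = 2 - w^{2} - J w$ ($g{\left(w,J \right)} = 2 - \left(w w + w J\right) = 2 - \left(w^{2} + J w\right) = 2 - w^{2} - J w$)
$\frac{H{\left(-1150 \right)} + g{\left(-80,-1565 \right)}}{-1997753 + 621300} = \frac{- 1150 \left(-829 - 1150\right) - \left(6398 + 125200\right)}{-1997753 + 621300} = \frac{\left(-1150\right) \left(-1979\right) - 131598}{-1376453} = \left(2275850 - 131598\right) \left(- \frac{1}{1376453}\right) = 2144252 \left(- \frac{1}{1376453}\right) = - \frac{2144252}{1376453}$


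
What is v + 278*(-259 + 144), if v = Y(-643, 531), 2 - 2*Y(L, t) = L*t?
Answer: 277495/2 ≈ 1.3875e+5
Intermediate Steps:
Y(L, t) = 1 - L*t/2
v = 341435/2 (v = 1 - 1/2*(-643)*531 = 1 + 341433/2 = 341435/2 ≈ 1.7072e+5)
v + 278*(-259 + 144) = 341435/2 + 278*(-259 + 144) = 341435/2 + 278*(-115) = 341435/2 - 31970 = 277495/2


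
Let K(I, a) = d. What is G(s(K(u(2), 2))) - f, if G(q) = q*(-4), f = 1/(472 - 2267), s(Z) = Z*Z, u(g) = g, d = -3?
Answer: -64619/1795 ≈ -35.999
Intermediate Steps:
K(I, a) = -3
s(Z) = Z²
f = -1/1795 (f = 1/(-1795) = -1/1795 ≈ -0.00055710)
G(q) = -4*q
G(s(K(u(2), 2))) - f = -4*(-3)² - 1*(-1/1795) = -4*9 + 1/1795 = -36 + 1/1795 = -64619/1795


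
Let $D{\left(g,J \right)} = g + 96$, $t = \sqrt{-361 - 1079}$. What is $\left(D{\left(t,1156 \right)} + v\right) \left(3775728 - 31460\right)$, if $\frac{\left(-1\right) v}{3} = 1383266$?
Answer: $-15537596408136 + 44931216 i \sqrt{10} \approx -1.5538 \cdot 10^{13} + 1.4208 \cdot 10^{8} i$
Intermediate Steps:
$t = 12 i \sqrt{10}$ ($t = \sqrt{-1440} = 12 i \sqrt{10} \approx 37.947 i$)
$D{\left(g,J \right)} = 96 + g$
$v = -4149798$ ($v = \left(-3\right) 1383266 = -4149798$)
$\left(D{\left(t,1156 \right)} + v\right) \left(3775728 - 31460\right) = \left(\left(96 + 12 i \sqrt{10}\right) - 4149798\right) \left(3775728 - 31460\right) = \left(-4149702 + 12 i \sqrt{10}\right) 3744268 = -15537596408136 + 44931216 i \sqrt{10}$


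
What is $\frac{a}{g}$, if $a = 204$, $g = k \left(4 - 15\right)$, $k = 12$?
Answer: $- \frac{17}{11} \approx -1.5455$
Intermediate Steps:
$g = -132$ ($g = 12 \left(4 - 15\right) = 12 \left(-11\right) = -132$)
$\frac{a}{g} = \frac{204}{-132} = 204 \left(- \frac{1}{132}\right) = - \frac{17}{11}$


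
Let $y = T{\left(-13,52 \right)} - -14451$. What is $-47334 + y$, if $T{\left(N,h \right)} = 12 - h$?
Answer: $-32923$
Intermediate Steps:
$y = 14411$ ($y = \left(12 - 52\right) - -14451 = \left(12 - 52\right) + 14451 = -40 + 14451 = 14411$)
$-47334 + y = -47334 + 14411 = -32923$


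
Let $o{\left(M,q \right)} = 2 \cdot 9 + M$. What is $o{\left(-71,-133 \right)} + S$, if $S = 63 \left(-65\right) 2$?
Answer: $-8243$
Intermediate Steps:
$o{\left(M,q \right)} = 18 + M$
$S = -8190$ ($S = \left(-4095\right) 2 = -8190$)
$o{\left(-71,-133 \right)} + S = \left(18 - 71\right) - 8190 = -53 - 8190 = -8243$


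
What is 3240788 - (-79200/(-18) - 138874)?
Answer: 3375262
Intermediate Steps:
3240788 - (-79200/(-18) - 138874) = 3240788 - (-1/18*(-79200) - 138874) = 3240788 - (4400 - 138874) = 3240788 - 1*(-134474) = 3240788 + 134474 = 3375262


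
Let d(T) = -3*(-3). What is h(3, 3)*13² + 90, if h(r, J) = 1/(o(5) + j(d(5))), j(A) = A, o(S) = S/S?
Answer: 1069/10 ≈ 106.90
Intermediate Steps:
d(T) = 9
o(S) = 1
h(r, J) = ⅒ (h(r, J) = 1/(1 + 9) = 1/10 = ⅒)
h(3, 3)*13² + 90 = (⅒)*13² + 90 = (⅒)*169 + 90 = 169/10 + 90 = 1069/10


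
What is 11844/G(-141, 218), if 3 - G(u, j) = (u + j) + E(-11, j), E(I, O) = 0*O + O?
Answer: -2961/73 ≈ -40.562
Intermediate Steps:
E(I, O) = O (E(I, O) = 0 + O = O)
G(u, j) = 3 - u - 2*j (G(u, j) = 3 - ((u + j) + j) = 3 - ((j + u) + j) = 3 - (u + 2*j) = 3 + (-u - 2*j) = 3 - u - 2*j)
11844/G(-141, 218) = 11844/(3 - 1*(-141) - 2*218) = 11844/(3 + 141 - 436) = 11844/(-292) = 11844*(-1/292) = -2961/73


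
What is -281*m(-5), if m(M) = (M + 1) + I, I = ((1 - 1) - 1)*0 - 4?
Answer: 2248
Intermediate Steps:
I = -4 (I = (0 - 1)*0 - 4 = -1*0 - 4 = 0 - 4 = -4)
m(M) = -3 + M (m(M) = (M + 1) - 4 = (1 + M) - 4 = -3 + M)
-281*m(-5) = -281*(-3 - 5) = -281*(-8) = 2248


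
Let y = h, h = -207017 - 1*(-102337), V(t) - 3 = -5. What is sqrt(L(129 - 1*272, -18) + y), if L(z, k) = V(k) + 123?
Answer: I*sqrt(104559) ≈ 323.36*I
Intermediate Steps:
V(t) = -2 (V(t) = 3 - 5 = -2)
L(z, k) = 121 (L(z, k) = -2 + 123 = 121)
h = -104680 (h = -207017 + 102337 = -104680)
y = -104680
sqrt(L(129 - 1*272, -18) + y) = sqrt(121 - 104680) = sqrt(-104559) = I*sqrt(104559)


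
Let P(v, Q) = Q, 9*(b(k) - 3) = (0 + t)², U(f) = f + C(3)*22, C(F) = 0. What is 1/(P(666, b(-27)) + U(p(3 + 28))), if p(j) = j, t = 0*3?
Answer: 1/34 ≈ 0.029412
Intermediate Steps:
t = 0
U(f) = f (U(f) = f + 0*22 = f + 0 = f)
b(k) = 3 (b(k) = 3 + (0 + 0)²/9 = 3 + (⅑)*0² = 3 + (⅑)*0 = 3 + 0 = 3)
1/(P(666, b(-27)) + U(p(3 + 28))) = 1/(3 + (3 + 28)) = 1/(3 + 31) = 1/34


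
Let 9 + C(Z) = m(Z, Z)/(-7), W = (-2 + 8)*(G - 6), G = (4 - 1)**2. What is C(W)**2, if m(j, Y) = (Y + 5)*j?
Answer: 227529/49 ≈ 4643.4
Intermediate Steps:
m(j, Y) = j*(5 + Y) (m(j, Y) = (5 + Y)*j = j*(5 + Y))
G = 9 (G = 3**2 = 9)
W = 18 (W = (-2 + 8)*(9 - 6) = 6*3 = 18)
C(Z) = -9 - Z*(5 + Z)/7 (C(Z) = -9 + (Z*(5 + Z))/(-7) = -9 + (Z*(5 + Z))*(-1/7) = -9 - Z*(5 + Z)/7)
C(W)**2 = (-9 - 1/7*18*(5 + 18))**2 = (-9 - 1/7*18*23)**2 = (-9 - 414/7)**2 = (-477/7)**2 = 227529/49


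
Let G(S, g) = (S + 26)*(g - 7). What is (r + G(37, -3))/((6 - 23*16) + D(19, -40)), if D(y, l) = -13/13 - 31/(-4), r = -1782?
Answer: 9648/1421 ≈ 6.7896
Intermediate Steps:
D(y, l) = 27/4 (D(y, l) = -13*1/13 - 31*(-1/4) = -1 + 31/4 = 27/4)
G(S, g) = (-7 + g)*(26 + S) (G(S, g) = (26 + S)*(-7 + g) = (-7 + g)*(26 + S))
(r + G(37, -3))/((6 - 23*16) + D(19, -40)) = (-1782 + (-182 - 7*37 + 26*(-3) + 37*(-3)))/((6 - 23*16) + 27/4) = (-1782 + (-182 - 259 - 78 - 111))/((6 - 368) + 27/4) = (-1782 - 630)/(-362 + 27/4) = -2412/(-1421/4) = -2412*(-4/1421) = 9648/1421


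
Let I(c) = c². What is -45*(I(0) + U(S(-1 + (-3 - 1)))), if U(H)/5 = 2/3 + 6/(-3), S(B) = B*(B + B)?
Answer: 300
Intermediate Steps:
S(B) = 2*B² (S(B) = B*(2*B) = 2*B²)
U(H) = -20/3 (U(H) = 5*(2/3 + 6/(-3)) = 5*(2*(⅓) + 6*(-⅓)) = 5*(⅔ - 2) = 5*(-4/3) = -20/3)
-45*(I(0) + U(S(-1 + (-3 - 1)))) = -45*(0² - 20/3) = -45*(0 - 20/3) = -45*(-20/3) = 300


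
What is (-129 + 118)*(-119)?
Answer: 1309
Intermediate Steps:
(-129 + 118)*(-119) = -11*(-119) = 1309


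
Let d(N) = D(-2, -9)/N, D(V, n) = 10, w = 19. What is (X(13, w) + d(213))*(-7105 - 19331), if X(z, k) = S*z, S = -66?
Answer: 1610340128/71 ≈ 2.2681e+7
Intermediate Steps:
d(N) = 10/N
X(z, k) = -66*z
(X(13, w) + d(213))*(-7105 - 19331) = (-66*13 + 10/213)*(-7105 - 19331) = (-858 + 10*(1/213))*(-26436) = (-858 + 10/213)*(-26436) = -182744/213*(-26436) = 1610340128/71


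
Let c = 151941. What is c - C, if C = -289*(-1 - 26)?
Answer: 144138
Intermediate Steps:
C = 7803 (C = -289*(-27) = 7803)
c - C = 151941 - 1*7803 = 151941 - 7803 = 144138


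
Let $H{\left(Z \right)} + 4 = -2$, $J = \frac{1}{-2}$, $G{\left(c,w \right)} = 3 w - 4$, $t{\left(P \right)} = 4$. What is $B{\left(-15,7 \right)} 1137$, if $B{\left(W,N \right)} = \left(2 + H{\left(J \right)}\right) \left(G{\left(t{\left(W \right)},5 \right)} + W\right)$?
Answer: $18192$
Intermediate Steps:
$G{\left(c,w \right)} = -4 + 3 w$
$J = - \frac{1}{2} \approx -0.5$
$H{\left(Z \right)} = -6$ ($H{\left(Z \right)} = -4 - 2 = -6$)
$B{\left(W,N \right)} = -44 - 4 W$ ($B{\left(W,N \right)} = \left(2 - 6\right) \left(\left(-4 + 3 \cdot 5\right) + W\right) = - 4 \left(\left(-4 + 15\right) + W\right) = - 4 \left(11 + W\right) = -44 - 4 W$)
$B{\left(-15,7 \right)} 1137 = \left(-44 - -60\right) 1137 = \left(-44 + 60\right) 1137 = 16 \cdot 1137 = 18192$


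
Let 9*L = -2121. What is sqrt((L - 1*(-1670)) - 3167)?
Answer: I*sqrt(15594)/3 ≈ 41.625*I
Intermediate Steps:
L = -707/3 (L = (1/9)*(-2121) = -707/3 ≈ -235.67)
sqrt((L - 1*(-1670)) - 3167) = sqrt((-707/3 - 1*(-1670)) - 3167) = sqrt((-707/3 + 1670) - 3167) = sqrt(4303/3 - 3167) = sqrt(-5198/3) = I*sqrt(15594)/3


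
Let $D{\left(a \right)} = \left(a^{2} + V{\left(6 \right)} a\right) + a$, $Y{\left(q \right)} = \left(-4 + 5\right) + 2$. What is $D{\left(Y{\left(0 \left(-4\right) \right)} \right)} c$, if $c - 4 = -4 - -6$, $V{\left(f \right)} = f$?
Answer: $180$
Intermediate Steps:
$Y{\left(q \right)} = 3$ ($Y{\left(q \right)} = 1 + 2 = 3$)
$c = 6$ ($c = 4 - -2 = 4 + \left(-4 + 6\right) = 4 + 2 = 6$)
$D{\left(a \right)} = a^{2} + 7 a$ ($D{\left(a \right)} = \left(a^{2} + 6 a\right) + a = a^{2} + 7 a$)
$D{\left(Y{\left(0 \left(-4\right) \right)} \right)} c = 3 \left(7 + 3\right) 6 = 3 \cdot 10 \cdot 6 = 30 \cdot 6 = 180$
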